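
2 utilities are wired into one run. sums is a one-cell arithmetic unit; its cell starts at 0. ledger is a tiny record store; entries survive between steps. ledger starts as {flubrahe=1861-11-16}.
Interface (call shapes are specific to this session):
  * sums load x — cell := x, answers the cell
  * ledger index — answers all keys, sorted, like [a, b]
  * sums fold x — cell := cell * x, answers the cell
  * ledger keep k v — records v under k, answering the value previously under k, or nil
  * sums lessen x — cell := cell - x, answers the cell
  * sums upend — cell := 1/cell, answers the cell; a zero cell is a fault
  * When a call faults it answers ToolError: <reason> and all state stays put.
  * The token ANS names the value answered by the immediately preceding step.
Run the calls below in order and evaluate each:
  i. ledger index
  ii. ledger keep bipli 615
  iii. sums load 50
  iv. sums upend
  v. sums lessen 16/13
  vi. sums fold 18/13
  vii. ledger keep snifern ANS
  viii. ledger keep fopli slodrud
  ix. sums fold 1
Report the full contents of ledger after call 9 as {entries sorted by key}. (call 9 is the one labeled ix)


>> ledger index()
<< [flubrahe]
>> ledger keep(k: bipli, v: 615)
<< nil
>> sums load(x: 50)
<< 50
>> sums upend()
<< 1/50
>> sums lessen(x: 16/13)
<< -787/650
>> sums fold(x: 18/13)
<< -7083/4225
>> ledger keep(k: snifern, v: ANS)
<< nil
>> ledger keep(k: fopli, v: slodrud)
<< nil
>> sums fold(x: 1)
<< -7083/4225

Answer: {bipli=615, flubrahe=1861-11-16, fopli=slodrud, snifern=-7083/4225}


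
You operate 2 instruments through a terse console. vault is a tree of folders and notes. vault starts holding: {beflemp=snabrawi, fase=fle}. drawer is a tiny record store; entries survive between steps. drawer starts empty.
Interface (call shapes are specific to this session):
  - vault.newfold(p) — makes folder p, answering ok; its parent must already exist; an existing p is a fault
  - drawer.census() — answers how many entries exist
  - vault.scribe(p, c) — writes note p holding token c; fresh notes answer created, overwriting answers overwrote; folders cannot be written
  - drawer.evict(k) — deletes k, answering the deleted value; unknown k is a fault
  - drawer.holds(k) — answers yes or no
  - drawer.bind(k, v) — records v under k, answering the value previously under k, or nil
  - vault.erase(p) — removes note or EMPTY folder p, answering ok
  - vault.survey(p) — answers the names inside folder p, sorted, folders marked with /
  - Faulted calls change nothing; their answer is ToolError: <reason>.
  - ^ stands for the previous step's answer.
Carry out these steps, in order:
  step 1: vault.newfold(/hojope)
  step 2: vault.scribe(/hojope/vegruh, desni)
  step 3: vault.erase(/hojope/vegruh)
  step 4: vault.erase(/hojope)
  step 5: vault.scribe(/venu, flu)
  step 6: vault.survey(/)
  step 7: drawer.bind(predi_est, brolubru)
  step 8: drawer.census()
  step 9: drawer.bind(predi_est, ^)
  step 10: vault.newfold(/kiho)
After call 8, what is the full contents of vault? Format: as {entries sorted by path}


>> newfold(p: /hojope)
<< ok
>> scribe(p: /hojope/vegruh, c: desni)
<< created
>> erase(p: /hojope/vegruh)
<< ok
>> erase(p: /hojope)
<< ok
>> scribe(p: /venu, c: flu)
<< created
>> survey(p: /)
<< [beflemp, fase, venu]
>> bind(k: predi_est, v: brolubru)
<< nil
>> census()
<< 1
>> bind(k: predi_est, v: ^)
<< brolubru
>> newfold(p: /kiho)
<< ok

Answer: {beflemp=snabrawi, fase=fle, venu=flu}


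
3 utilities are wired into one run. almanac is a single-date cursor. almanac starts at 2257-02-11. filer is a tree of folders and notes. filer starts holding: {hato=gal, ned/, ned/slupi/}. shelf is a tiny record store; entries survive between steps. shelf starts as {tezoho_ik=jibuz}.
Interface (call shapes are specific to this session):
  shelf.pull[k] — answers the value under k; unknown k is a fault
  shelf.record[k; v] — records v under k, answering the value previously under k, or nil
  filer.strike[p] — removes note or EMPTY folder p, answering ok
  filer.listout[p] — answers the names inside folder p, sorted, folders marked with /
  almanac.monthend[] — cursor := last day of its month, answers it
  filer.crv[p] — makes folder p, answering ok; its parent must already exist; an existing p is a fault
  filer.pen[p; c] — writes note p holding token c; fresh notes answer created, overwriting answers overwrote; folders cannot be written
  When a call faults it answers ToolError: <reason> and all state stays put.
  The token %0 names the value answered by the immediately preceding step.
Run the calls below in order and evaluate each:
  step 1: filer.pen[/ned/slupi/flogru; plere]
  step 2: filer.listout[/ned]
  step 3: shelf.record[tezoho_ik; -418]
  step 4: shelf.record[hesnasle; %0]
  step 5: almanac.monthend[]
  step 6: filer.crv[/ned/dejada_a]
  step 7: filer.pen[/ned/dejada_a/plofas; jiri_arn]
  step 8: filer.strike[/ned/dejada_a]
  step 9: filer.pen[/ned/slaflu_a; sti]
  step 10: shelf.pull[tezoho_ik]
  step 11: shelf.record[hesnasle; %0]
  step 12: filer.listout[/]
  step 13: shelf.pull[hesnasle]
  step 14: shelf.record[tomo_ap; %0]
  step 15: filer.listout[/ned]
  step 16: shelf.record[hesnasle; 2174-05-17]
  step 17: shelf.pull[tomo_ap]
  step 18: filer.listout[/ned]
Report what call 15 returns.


;; 1. filer.pen(p='/ned/slupi/flogru', c='plere') : created
;; 2. filer.listout(p='/ned') : [slupi/]
;; 3. shelf.record(k='tezoho_ik', v='-418') : jibuz
;; 4. shelf.record(k='hesnasle', v='%0') : nil
;; 5. almanac.monthend() : 2257-02-28
;; 6. filer.crv(p='/ned/dejada_a') : ok
;; 7. filer.pen(p='/ned/dejada_a/plofas', c='jiri_arn') : created
;; 8. filer.strike(p='/ned/dejada_a') : ToolError: not empty
;; 9. filer.pen(p='/ned/slaflu_a', c='sti') : created
;; 10. shelf.pull(k='tezoho_ik') : -418
;; 11. shelf.record(k='hesnasle', v='%0') : jibuz
;; 12. filer.listout(p='/') : [hato, ned/]
;; 13. shelf.pull(k='hesnasle') : -418
;; 14. shelf.record(k='tomo_ap', v='%0') : nil
;; 15. filer.listout(p='/ned') : [dejada_a/, slaflu_a, slupi/]
;; 16. shelf.record(k='hesnasle', v='2174-05-17') : -418
;; 17. shelf.pull(k='tomo_ap') : -418
;; 18. filer.listout(p='/ned') : [dejada_a/, slaflu_a, slupi/]

Answer: [dejada_a/, slaflu_a, slupi/]


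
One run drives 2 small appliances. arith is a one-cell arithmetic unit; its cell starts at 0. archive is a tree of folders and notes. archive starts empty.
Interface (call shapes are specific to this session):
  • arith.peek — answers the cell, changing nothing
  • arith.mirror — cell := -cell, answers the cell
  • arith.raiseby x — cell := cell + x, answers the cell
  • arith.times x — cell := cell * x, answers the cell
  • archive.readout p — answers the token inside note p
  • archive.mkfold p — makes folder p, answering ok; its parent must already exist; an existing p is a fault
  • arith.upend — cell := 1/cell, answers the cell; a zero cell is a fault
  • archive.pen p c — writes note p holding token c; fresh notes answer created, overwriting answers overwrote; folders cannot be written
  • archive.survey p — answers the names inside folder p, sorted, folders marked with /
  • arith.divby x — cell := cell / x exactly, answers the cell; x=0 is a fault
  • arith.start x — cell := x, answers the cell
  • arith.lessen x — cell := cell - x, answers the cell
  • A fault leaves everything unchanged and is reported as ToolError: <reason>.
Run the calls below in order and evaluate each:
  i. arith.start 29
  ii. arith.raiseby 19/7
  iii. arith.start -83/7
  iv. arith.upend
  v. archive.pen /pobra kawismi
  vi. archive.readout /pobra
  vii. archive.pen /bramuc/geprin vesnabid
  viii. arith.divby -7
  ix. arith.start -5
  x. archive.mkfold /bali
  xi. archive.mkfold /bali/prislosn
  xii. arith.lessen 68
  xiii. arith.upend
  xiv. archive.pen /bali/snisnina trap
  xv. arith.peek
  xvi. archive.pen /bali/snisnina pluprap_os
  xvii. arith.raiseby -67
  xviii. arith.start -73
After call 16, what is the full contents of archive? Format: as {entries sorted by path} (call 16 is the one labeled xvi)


# 1. arith.start(x: 29) == 29
# 2. arith.raiseby(x: 19/7) == 222/7
# 3. arith.start(x: -83/7) == -83/7
# 4. arith.upend() == -7/83
# 5. archive.pen(p: /pobra, c: kawismi) == created
# 6. archive.readout(p: /pobra) == kawismi
# 7. archive.pen(p: /bramuc/geprin, c: vesnabid) == ToolError: no parent
# 8. arith.divby(x: -7) == 1/83
# 9. arith.start(x: -5) == -5
# 10. archive.mkfold(p: /bali) == ok
# 11. archive.mkfold(p: /bali/prislosn) == ok
# 12. arith.lessen(x: 68) == -73
# 13. arith.upend() == -1/73
# 14. archive.pen(p: /bali/snisnina, c: trap) == created
# 15. arith.peek() == -1/73
# 16. archive.pen(p: /bali/snisnina, c: pluprap_os) == overwrote
# 17. arith.raiseby(x: -67) == -4892/73
# 18. arith.start(x: -73) == -73

Answer: {bali/, bali/prislosn/, bali/snisnina=pluprap_os, pobra=kawismi}


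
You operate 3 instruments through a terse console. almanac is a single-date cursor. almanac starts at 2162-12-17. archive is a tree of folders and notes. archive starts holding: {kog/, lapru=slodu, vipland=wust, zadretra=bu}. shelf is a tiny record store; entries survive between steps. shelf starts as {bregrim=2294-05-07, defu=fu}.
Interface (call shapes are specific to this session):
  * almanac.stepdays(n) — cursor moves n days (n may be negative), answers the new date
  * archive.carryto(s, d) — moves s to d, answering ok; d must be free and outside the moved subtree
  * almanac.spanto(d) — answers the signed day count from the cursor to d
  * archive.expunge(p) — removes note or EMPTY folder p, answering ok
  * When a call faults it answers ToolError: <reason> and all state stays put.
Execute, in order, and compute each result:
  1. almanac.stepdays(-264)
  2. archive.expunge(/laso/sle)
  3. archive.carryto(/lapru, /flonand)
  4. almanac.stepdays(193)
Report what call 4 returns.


I use stepdays(n='-264'), and observe 2162-03-28.
I run expunge(p='/laso/sle'), — result: ToolError: not found.
Calling carryto(s='/lapru', d='/flonand'), and get ok.
Calling stepdays(n='193'), — result: 2162-10-07.

Answer: 2162-10-07


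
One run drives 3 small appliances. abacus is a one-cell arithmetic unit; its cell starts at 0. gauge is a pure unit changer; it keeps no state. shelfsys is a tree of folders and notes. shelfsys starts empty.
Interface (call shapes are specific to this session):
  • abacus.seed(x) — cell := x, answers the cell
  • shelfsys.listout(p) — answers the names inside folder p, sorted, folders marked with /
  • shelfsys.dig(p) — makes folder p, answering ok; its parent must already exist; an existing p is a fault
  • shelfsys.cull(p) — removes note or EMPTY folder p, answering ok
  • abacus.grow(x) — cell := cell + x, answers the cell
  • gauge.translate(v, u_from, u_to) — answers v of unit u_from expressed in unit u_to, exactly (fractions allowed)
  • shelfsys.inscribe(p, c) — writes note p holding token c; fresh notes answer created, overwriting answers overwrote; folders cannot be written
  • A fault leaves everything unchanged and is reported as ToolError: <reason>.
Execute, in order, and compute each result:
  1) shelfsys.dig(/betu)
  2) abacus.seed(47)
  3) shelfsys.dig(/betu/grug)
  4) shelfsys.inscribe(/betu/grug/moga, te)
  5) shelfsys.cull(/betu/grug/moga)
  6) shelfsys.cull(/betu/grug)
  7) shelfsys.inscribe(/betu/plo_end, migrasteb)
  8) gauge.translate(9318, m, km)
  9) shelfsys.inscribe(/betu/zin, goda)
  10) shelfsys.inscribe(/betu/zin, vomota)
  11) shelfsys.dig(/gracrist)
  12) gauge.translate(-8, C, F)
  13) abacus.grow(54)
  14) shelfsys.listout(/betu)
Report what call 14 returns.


-> dig(p→/betu)
<- ok
-> seed(x→47)
<- 47
-> dig(p→/betu/grug)
<- ok
-> inscribe(p→/betu/grug/moga, c→te)
<- created
-> cull(p→/betu/grug/moga)
<- ok
-> cull(p→/betu/grug)
<- ok
-> inscribe(p→/betu/plo_end, c→migrasteb)
<- created
-> translate(v→9318, u_from→m, u_to→km)
<- 4659/500
-> inscribe(p→/betu/zin, c→goda)
<- created
-> inscribe(p→/betu/zin, c→vomota)
<- overwrote
-> dig(p→/gracrist)
<- ok
-> translate(v→-8, u_from→C, u_to→F)
<- 88/5
-> grow(x→54)
<- 101
-> listout(p→/betu)
<- [plo_end, zin]

Answer: [plo_end, zin]


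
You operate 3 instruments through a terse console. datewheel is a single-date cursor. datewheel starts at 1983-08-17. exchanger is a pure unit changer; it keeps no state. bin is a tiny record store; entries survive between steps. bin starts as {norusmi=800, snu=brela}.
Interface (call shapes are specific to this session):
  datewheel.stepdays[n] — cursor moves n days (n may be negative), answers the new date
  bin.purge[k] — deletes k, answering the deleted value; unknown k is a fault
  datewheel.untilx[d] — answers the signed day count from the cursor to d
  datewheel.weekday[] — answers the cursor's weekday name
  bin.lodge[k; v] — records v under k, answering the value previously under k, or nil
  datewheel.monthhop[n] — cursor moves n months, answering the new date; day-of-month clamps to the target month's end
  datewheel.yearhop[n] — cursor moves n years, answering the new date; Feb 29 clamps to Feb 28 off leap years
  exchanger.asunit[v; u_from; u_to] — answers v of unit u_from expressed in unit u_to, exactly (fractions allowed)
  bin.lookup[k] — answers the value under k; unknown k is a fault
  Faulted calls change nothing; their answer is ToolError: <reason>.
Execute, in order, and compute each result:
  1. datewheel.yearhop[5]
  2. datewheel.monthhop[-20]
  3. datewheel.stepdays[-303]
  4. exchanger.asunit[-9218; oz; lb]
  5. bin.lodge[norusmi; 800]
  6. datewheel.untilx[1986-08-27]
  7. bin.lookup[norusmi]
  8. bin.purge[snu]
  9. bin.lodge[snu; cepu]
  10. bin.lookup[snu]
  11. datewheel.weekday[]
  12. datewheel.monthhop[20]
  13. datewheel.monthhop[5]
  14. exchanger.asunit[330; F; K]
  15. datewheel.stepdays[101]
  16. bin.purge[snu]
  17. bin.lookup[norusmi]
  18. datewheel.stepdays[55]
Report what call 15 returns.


-- 1. yearhop(n: 5) ~> 1988-08-17
-- 2. monthhop(n: -20) ~> 1986-12-17
-- 3. stepdays(n: -303) ~> 1986-02-17
-- 4. asunit(v: -9218, u_from: oz, u_to: lb) ~> -4609/8
-- 5. lodge(k: norusmi, v: 800) ~> 800
-- 6. untilx(d: 1986-08-27) ~> 191
-- 7. lookup(k: norusmi) ~> 800
-- 8. purge(k: snu) ~> brela
-- 9. lodge(k: snu, v: cepu) ~> nil
-- 10. lookup(k: snu) ~> cepu
-- 11. weekday() ~> Monday
-- 12. monthhop(n: 20) ~> 1987-10-17
-- 13. monthhop(n: 5) ~> 1988-03-17
-- 14. asunit(v: 330, u_from: F, u_to: K) ~> 78967/180
-- 15. stepdays(n: 101) ~> 1988-06-26
-- 16. purge(k: snu) ~> cepu
-- 17. lookup(k: norusmi) ~> 800
-- 18. stepdays(n: 55) ~> 1988-08-20

Answer: 1988-06-26


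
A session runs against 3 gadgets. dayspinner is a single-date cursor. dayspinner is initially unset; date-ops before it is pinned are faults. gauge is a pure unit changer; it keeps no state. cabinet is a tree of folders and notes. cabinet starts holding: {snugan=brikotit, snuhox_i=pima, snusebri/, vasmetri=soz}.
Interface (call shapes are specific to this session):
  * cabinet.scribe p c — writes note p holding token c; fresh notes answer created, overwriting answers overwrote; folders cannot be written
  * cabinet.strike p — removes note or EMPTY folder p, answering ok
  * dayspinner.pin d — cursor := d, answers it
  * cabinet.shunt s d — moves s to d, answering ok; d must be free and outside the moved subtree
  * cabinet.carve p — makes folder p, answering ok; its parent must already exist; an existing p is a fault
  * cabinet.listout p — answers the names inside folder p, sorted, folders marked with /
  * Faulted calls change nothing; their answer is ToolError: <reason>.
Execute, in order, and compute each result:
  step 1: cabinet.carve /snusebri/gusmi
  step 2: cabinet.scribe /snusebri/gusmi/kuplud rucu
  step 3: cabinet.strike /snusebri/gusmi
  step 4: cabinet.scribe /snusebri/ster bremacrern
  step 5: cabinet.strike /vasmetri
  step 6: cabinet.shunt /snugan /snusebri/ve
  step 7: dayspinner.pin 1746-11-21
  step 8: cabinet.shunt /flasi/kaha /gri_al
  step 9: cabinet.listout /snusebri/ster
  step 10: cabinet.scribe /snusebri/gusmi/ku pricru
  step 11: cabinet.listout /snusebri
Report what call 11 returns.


Step: carve[/snusebri/gusmi]
Result: ok
Step: scribe[/snusebri/gusmi/kuplud; rucu]
Result: created
Step: strike[/snusebri/gusmi]
Result: ToolError: not empty
Step: scribe[/snusebri/ster; bremacrern]
Result: created
Step: strike[/vasmetri]
Result: ok
Step: shunt[/snugan; /snusebri/ve]
Result: ok
Step: pin[1746-11-21]
Result: 1746-11-21
Step: shunt[/flasi/kaha; /gri_al]
Result: ToolError: not found
Step: listout[/snusebri/ster]
Result: ToolError: not a directory
Step: scribe[/snusebri/gusmi/ku; pricru]
Result: created
Step: listout[/snusebri]
Result: [gusmi/, ster, ve]

Answer: [gusmi/, ster, ve]


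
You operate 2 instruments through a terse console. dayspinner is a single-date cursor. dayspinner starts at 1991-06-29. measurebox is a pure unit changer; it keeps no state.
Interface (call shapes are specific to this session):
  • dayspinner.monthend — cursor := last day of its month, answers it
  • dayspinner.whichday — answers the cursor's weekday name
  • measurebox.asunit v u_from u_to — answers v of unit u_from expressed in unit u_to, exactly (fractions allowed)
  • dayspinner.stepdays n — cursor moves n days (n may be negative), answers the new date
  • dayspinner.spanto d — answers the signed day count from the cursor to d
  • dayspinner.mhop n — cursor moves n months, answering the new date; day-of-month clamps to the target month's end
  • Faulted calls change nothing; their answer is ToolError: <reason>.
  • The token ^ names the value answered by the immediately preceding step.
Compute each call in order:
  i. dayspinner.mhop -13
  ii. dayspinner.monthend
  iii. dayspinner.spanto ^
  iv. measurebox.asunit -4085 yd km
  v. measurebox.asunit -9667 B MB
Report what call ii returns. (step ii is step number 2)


==> dayspinner.mhop(n='-13')
<== 1990-05-29
==> dayspinner.monthend()
<== 1990-05-31
==> dayspinner.spanto(d='^')
<== 0
==> measurebox.asunit(v='-4085', u_from='yd', u_to='km')
<== -933831/250000
==> measurebox.asunit(v='-9667', u_from='B', u_to='MB')
<== -9667/1000000

Answer: 1990-05-31


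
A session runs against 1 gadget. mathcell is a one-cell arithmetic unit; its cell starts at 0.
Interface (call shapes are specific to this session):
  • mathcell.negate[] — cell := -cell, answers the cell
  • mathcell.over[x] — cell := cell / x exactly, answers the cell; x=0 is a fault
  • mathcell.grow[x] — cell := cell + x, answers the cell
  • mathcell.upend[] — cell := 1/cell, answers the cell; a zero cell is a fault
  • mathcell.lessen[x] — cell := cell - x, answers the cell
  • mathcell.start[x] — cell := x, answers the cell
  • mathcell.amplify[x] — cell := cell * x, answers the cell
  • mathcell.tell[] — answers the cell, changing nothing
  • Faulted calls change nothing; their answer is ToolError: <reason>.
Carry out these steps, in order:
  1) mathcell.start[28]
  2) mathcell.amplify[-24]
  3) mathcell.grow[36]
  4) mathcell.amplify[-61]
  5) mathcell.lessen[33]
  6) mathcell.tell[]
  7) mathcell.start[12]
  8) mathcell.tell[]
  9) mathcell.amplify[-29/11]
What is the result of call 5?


Answer: 38763

Derivation:
→ mathcell.start(x=28)
← 28
→ mathcell.amplify(x=-24)
← -672
→ mathcell.grow(x=36)
← -636
→ mathcell.amplify(x=-61)
← 38796
→ mathcell.lessen(x=33)
← 38763
→ mathcell.tell()
← 38763
→ mathcell.start(x=12)
← 12
→ mathcell.tell()
← 12
→ mathcell.amplify(x=-29/11)
← -348/11


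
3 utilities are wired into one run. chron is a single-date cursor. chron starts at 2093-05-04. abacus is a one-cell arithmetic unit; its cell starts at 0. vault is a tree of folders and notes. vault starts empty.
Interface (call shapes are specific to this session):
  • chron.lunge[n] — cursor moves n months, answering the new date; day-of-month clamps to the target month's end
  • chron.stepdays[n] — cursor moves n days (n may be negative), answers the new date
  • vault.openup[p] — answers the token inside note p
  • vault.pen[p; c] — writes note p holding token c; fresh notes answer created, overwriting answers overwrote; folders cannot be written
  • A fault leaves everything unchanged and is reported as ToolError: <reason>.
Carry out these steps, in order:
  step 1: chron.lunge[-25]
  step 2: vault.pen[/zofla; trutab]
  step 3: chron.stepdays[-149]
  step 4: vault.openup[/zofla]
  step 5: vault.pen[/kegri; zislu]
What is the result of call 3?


Answer: 2090-11-06

Derivation:
Calling chron.lunge on n→-25: 2091-04-04.
I use vault.pen on p→/zofla, c→trutab, giving created.
I use chron.stepdays on n→-149: 2090-11-06.
I try vault.openup on p→/zofla, giving trutab.
Invoking vault.pen on p→/kegri, c→zislu, and observe created.


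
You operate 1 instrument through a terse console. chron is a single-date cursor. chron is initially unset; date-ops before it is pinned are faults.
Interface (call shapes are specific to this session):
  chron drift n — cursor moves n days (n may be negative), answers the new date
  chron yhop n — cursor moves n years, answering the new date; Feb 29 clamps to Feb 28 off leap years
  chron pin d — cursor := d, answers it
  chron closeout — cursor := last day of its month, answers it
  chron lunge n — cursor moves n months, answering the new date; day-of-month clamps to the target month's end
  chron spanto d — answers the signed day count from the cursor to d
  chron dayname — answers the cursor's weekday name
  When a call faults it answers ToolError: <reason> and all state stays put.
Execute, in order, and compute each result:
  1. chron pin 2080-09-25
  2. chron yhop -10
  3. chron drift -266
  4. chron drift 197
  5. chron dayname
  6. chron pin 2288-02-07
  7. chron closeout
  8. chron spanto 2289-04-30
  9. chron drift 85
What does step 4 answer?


Step: chron pin[2080-09-25]
Result: 2080-09-25
Step: chron yhop[-10]
Result: 2070-09-25
Step: chron drift[-266]
Result: 2070-01-02
Step: chron drift[197]
Result: 2070-07-18
Step: chron dayname[]
Result: Friday
Step: chron pin[2288-02-07]
Result: 2288-02-07
Step: chron closeout[]
Result: 2288-02-29
Step: chron spanto[2289-04-30]
Result: 426
Step: chron drift[85]
Result: 2288-05-24

Answer: 2070-07-18


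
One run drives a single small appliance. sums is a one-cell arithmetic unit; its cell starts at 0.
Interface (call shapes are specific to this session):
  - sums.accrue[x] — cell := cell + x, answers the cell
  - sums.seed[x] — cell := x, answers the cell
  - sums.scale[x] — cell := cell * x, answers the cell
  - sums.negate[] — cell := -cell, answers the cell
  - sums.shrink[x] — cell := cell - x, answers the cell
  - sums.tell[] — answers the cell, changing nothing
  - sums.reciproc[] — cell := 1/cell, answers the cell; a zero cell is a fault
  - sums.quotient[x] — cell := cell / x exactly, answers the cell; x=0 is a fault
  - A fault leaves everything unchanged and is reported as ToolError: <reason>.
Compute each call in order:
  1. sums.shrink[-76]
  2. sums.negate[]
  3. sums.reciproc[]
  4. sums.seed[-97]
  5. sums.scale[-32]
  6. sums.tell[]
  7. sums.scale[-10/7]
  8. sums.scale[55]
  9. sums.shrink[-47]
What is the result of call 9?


Answer: -1706871/7

Derivation:
==> sums.shrink(-76)
<== 76
==> sums.negate()
<== -76
==> sums.reciproc()
<== -1/76
==> sums.seed(-97)
<== -97
==> sums.scale(-32)
<== 3104
==> sums.tell()
<== 3104
==> sums.scale(-10/7)
<== -31040/7
==> sums.scale(55)
<== -1707200/7
==> sums.shrink(-47)
<== -1706871/7


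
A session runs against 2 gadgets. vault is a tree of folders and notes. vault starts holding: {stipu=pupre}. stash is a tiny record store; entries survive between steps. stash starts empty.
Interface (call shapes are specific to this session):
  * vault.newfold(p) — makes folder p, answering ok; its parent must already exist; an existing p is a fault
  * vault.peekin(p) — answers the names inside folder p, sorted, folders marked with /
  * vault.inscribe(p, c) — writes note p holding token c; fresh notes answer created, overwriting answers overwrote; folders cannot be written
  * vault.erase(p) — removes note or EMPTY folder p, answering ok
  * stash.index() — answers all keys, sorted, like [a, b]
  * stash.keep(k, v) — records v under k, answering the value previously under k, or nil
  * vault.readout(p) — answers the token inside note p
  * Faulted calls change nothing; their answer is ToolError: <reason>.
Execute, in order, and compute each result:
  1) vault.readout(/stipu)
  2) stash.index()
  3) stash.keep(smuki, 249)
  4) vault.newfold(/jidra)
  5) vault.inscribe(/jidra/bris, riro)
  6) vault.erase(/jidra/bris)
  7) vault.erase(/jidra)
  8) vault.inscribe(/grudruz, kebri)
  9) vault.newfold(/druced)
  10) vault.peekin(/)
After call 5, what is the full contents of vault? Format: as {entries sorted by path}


Answer: {jidra/, jidra/bris=riro, stipu=pupre}

Derivation:
Invoking vault.readout using p=/stipu, giving pupre.
Next I call stash.index, which returns [].
Calling stash.keep using k=smuki, v=249, and observe nil.
I run vault.newfold using p=/jidra, and observe ok.
I call vault.inscribe using p=/jidra/bris, c=riro, and see created.
I call vault.erase using p=/jidra/bris, yielding ok.
I run vault.erase using p=/jidra: ok.
Then vault.inscribe using p=/grudruz, c=kebri, which returns created.
Next I call vault.newfold using p=/druced, and observe ok.
Now I run vault.peekin using p=/, and observe [druced/, grudruz, stipu].


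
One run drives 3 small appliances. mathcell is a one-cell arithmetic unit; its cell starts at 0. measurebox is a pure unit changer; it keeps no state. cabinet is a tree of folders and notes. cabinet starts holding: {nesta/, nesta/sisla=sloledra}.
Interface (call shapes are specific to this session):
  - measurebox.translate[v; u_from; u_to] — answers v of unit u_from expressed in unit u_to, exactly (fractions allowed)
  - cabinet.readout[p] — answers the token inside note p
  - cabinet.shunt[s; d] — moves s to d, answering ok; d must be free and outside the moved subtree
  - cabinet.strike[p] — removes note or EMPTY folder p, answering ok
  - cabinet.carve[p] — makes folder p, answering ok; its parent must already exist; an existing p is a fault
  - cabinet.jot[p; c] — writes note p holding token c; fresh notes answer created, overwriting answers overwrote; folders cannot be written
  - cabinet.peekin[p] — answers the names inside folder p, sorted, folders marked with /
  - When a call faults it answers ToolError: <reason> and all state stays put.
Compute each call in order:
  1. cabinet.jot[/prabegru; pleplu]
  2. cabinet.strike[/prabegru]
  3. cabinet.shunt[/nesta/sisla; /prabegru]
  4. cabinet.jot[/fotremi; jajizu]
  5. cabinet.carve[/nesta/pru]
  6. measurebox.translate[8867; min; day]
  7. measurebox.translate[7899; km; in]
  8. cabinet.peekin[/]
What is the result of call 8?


>> jot(p=/prabegru, c=pleplu)
<< created
>> strike(p=/prabegru)
<< ok
>> shunt(s=/nesta/sisla, d=/prabegru)
<< ok
>> jot(p=/fotremi, c=jajizu)
<< created
>> carve(p=/nesta/pru)
<< ok
>> translate(v=8867, u_from=min, u_to=day)
<< 8867/1440
>> translate(v=7899, u_from=km, u_to=in)
<< 39495000000/127
>> peekin(p=/)
<< [fotremi, nesta/, prabegru]

Answer: [fotremi, nesta/, prabegru]


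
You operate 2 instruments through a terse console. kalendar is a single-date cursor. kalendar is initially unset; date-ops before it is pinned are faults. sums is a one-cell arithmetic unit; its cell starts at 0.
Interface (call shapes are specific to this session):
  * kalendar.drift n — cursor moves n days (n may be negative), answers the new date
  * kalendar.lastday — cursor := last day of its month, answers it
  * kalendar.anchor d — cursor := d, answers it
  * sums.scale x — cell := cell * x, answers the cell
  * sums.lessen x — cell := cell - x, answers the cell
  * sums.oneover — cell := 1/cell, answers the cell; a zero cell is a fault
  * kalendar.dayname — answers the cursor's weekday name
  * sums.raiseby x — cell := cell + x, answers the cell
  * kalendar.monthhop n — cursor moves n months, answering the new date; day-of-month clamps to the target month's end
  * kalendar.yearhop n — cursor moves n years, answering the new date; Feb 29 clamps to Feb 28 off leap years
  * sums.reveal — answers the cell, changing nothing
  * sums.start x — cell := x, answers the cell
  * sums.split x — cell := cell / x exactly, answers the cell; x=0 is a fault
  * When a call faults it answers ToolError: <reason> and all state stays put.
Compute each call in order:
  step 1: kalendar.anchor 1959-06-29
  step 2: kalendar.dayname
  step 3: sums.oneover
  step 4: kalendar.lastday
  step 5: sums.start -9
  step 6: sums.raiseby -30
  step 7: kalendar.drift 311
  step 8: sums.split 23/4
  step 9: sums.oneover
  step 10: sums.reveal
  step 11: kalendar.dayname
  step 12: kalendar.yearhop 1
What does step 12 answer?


Answer: 1961-05-06

Derivation:
Now I run kalendar.anchor(d→1959-06-29): 1959-06-29.
Next I call kalendar.dayname(), giving Monday.
I use sums.oneover(), and get ToolError: reciprocal of zero.
Next I call kalendar.lastday, — result: 1959-06-30.
Then sums.start(x→-9), giving -9.
I try sums.raiseby(x→-30), yielding -39.
Invoking kalendar.drift(n→311), which returns 1960-05-06.
I run sums.split(x→23/4), and get -156/23.
I run sums.oneover(), yielding -23/156.
Next I call sums.reveal(), and observe -23/156.
I call kalendar.dayname, and see Friday.
I run kalendar.yearhop(n→1), → 1961-05-06.


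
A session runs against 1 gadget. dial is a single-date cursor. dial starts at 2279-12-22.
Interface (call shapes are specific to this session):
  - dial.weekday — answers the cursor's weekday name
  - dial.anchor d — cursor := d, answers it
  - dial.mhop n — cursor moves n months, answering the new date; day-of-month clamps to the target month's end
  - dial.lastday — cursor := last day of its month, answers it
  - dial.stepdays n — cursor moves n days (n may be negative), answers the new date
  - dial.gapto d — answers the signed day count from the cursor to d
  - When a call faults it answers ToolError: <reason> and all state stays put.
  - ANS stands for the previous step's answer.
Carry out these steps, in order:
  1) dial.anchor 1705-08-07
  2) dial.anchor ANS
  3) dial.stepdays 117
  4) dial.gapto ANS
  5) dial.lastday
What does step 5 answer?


Answer: 1705-12-31

Derivation:
·→ dial.anchor(d=1705-08-07)
·← 1705-08-07
·→ dial.anchor(d=ANS)
·← 1705-08-07
·→ dial.stepdays(n=117)
·← 1705-12-02
·→ dial.gapto(d=ANS)
·← 0
·→ dial.lastday()
·← 1705-12-31


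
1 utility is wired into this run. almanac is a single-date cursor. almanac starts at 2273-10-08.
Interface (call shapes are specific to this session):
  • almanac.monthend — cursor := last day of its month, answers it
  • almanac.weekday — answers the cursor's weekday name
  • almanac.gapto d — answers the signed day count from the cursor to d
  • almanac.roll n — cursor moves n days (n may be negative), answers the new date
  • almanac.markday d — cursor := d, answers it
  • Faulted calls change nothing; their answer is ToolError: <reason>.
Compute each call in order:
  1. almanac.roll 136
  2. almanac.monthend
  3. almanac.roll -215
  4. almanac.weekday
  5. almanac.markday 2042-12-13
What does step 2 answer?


Step: almanac.roll[136]
Result: 2274-02-21
Step: almanac.monthend[]
Result: 2274-02-28
Step: almanac.roll[-215]
Result: 2273-07-28
Step: almanac.weekday[]
Result: Monday
Step: almanac.markday[2042-12-13]
Result: 2042-12-13

Answer: 2274-02-28


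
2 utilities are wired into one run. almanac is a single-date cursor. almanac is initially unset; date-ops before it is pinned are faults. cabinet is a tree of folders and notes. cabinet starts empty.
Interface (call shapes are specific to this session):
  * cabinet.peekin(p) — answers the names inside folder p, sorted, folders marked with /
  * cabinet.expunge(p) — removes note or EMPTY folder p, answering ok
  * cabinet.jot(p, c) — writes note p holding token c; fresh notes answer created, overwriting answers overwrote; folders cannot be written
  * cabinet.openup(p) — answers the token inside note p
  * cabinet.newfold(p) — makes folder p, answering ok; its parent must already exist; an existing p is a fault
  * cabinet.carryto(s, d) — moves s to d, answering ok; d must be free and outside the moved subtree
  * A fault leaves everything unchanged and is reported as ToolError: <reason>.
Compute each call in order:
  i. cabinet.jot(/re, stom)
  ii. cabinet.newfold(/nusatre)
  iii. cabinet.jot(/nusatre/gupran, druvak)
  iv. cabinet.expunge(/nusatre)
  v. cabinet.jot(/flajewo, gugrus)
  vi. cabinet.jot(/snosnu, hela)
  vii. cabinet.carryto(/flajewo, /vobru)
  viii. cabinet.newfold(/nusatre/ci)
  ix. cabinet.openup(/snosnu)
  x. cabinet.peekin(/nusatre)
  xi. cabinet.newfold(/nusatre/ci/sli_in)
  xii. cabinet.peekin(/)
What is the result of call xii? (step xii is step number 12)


% 1. cabinet.jot(p→/re, c→stom) : created
% 2. cabinet.newfold(p→/nusatre) : ok
% 3. cabinet.jot(p→/nusatre/gupran, c→druvak) : created
% 4. cabinet.expunge(p→/nusatre) : ToolError: not empty
% 5. cabinet.jot(p→/flajewo, c→gugrus) : created
% 6. cabinet.jot(p→/snosnu, c→hela) : created
% 7. cabinet.carryto(s→/flajewo, d→/vobru) : ok
% 8. cabinet.newfold(p→/nusatre/ci) : ok
% 9. cabinet.openup(p→/snosnu) : hela
% 10. cabinet.peekin(p→/nusatre) : [ci/, gupran]
% 11. cabinet.newfold(p→/nusatre/ci/sli_in) : ok
% 12. cabinet.peekin(p→/) : [nusatre/, re, snosnu, vobru]

Answer: [nusatre/, re, snosnu, vobru]


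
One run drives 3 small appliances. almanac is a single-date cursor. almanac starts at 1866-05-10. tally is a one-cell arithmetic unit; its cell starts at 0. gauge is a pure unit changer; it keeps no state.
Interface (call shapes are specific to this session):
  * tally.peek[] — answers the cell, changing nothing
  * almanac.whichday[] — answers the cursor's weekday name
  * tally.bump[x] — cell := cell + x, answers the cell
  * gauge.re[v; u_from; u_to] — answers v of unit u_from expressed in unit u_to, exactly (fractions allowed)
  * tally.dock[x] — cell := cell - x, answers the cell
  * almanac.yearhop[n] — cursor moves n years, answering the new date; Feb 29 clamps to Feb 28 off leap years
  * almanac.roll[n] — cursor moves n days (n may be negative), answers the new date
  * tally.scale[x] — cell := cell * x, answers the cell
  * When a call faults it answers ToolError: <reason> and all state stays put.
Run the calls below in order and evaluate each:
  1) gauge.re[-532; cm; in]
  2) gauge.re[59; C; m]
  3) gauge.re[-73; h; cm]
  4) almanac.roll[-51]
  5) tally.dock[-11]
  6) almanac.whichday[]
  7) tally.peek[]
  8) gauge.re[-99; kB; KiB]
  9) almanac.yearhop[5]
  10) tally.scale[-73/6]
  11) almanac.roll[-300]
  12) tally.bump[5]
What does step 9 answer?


Answer: 1871-03-20

Derivation:
I use gauge.re using v: -532, u_from: cm, u_to: in, — result: -26600/127.
I use gauge.re using v: 59, u_from: C, u_to: m, giving ToolError: incompatible units.
Next I call gauge.re using v: -73, u_from: h, u_to: cm, and get ToolError: incompatible units.
I run almanac.roll using n: -51, and see 1866-03-20.
Next I call tally.dock using x: -11, yielding 11.
I invoke almanac.whichday(), → Tuesday.
Next I call tally.peek: 11.
I use gauge.re using v: -99, u_from: kB, u_to: KiB, and get -12375/128.
Using almanac.yearhop using n: 5, and get 1871-03-20.
Using tally.scale using x: -73/6, and see -803/6.
Now I run almanac.roll using n: -300, → 1870-05-24.
Next I call tally.bump using x: 5, yielding -773/6.


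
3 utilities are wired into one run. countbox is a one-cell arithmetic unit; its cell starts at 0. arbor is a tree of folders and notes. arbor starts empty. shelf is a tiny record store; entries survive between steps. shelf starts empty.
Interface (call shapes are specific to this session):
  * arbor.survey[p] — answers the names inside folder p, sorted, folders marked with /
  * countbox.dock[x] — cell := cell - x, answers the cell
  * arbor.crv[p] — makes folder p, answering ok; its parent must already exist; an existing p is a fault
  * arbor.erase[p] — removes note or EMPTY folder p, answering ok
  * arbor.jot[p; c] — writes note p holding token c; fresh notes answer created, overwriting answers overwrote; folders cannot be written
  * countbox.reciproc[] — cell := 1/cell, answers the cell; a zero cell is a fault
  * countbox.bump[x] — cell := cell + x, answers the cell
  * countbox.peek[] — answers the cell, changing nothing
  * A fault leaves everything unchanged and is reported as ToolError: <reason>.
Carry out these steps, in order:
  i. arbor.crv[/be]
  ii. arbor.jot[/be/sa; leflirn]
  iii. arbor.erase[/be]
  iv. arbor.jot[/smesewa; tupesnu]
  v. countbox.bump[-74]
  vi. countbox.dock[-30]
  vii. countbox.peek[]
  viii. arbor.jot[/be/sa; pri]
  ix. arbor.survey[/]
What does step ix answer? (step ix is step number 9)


→ crv(p→/be)
← ok
→ jot(p→/be/sa, c→leflirn)
← created
→ erase(p→/be)
← ToolError: not empty
→ jot(p→/smesewa, c→tupesnu)
← created
→ bump(x→-74)
← -74
→ dock(x→-30)
← -44
→ peek()
← -44
→ jot(p→/be/sa, c→pri)
← overwrote
→ survey(p→/)
← [be/, smesewa]

Answer: [be/, smesewa]


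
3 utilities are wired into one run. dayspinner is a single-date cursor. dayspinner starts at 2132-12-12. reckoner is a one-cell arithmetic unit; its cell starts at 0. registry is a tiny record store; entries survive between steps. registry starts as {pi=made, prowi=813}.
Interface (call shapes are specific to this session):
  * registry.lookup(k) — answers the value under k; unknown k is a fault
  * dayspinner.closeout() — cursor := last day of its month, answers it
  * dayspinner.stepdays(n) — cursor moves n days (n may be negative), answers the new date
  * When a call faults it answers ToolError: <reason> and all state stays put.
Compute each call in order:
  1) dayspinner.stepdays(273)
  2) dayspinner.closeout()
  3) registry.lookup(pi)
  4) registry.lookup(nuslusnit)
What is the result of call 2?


Answer: 2133-09-30

Derivation:
Step: dayspinner.stepdays[n→273]
Result: 2133-09-11
Step: dayspinner.closeout[]
Result: 2133-09-30
Step: registry.lookup[k→pi]
Result: made
Step: registry.lookup[k→nuslusnit]
Result: ToolError: no such key nuslusnit


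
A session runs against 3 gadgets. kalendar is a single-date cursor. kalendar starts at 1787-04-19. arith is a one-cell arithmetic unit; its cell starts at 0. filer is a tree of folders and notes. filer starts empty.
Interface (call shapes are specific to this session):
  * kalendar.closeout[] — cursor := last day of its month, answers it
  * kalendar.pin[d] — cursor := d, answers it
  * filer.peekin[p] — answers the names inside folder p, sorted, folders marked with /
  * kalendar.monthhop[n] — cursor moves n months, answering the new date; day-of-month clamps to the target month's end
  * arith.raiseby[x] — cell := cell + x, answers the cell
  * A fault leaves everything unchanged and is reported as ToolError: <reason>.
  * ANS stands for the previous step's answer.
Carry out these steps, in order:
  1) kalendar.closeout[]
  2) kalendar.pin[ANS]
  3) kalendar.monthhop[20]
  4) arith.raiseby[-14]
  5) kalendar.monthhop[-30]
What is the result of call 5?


→ kalendar.closeout()
← 1787-04-30
→ kalendar.pin(ANS)
← 1787-04-30
→ kalendar.monthhop(20)
← 1788-12-30
→ arith.raiseby(-14)
← -14
→ kalendar.monthhop(-30)
← 1786-06-30

Answer: 1786-06-30


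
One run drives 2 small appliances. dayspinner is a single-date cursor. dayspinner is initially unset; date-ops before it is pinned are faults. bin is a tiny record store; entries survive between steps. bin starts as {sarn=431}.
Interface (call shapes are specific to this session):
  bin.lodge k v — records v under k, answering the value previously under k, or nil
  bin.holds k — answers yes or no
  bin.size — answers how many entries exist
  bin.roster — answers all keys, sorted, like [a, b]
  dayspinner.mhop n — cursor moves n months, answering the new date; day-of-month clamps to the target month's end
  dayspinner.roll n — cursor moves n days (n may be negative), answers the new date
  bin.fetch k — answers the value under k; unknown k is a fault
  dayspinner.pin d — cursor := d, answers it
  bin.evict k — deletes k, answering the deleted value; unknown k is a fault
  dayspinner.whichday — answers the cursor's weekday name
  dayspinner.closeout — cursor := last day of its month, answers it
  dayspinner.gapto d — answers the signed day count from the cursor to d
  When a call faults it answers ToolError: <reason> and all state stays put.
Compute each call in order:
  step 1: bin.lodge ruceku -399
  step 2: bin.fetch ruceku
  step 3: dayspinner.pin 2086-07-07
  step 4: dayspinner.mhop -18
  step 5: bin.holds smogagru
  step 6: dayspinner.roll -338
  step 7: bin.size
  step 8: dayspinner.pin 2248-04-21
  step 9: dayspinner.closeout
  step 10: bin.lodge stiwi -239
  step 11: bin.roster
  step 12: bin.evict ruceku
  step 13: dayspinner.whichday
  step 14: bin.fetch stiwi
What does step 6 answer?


>> bin.lodge(k→ruceku, v→-399)
<< nil
>> bin.fetch(k→ruceku)
<< -399
>> dayspinner.pin(d→2086-07-07)
<< 2086-07-07
>> dayspinner.mhop(n→-18)
<< 2085-01-07
>> bin.holds(k→smogagru)
<< no
>> dayspinner.roll(n→-338)
<< 2084-02-04
>> bin.size()
<< 2
>> dayspinner.pin(d→2248-04-21)
<< 2248-04-21
>> dayspinner.closeout()
<< 2248-04-30
>> bin.lodge(k→stiwi, v→-239)
<< nil
>> bin.roster()
<< [ruceku, sarn, stiwi]
>> bin.evict(k→ruceku)
<< -399
>> dayspinner.whichday()
<< Sunday
>> bin.fetch(k→stiwi)
<< -239

Answer: 2084-02-04
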